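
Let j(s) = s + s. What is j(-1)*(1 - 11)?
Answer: 20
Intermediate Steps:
j(s) = 2*s
j(-1)*(1 - 11) = (2*(-1))*(1 - 11) = -2*(-10) = 20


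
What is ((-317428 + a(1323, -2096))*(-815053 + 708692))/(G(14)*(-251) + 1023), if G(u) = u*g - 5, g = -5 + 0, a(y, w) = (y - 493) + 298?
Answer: 8410496075/4962 ≈ 1.6950e+6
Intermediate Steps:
a(y, w) = -195 + y (a(y, w) = (-493 + y) + 298 = -195 + y)
g = -5
G(u) = -5 - 5*u (G(u) = u*(-5) - 5 = -5*u - 5 = -5 - 5*u)
((-317428 + a(1323, -2096))*(-815053 + 708692))/(G(14)*(-251) + 1023) = ((-317428 + (-195 + 1323))*(-815053 + 708692))/((-5 - 5*14)*(-251) + 1023) = ((-317428 + 1128)*(-106361))/((-5 - 70)*(-251) + 1023) = (-316300*(-106361))/(-75*(-251) + 1023) = 33641984300/(18825 + 1023) = 33641984300/19848 = 33641984300*(1/19848) = 8410496075/4962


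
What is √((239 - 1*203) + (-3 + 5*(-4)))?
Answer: √13 ≈ 3.6056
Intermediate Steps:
√((239 - 1*203) + (-3 + 5*(-4))) = √((239 - 203) + (-3 - 20)) = √(36 - 23) = √13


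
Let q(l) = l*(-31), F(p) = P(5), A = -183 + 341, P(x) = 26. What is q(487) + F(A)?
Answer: -15071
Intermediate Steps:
A = 158
F(p) = 26
q(l) = -31*l
q(487) + F(A) = -31*487 + 26 = -15097 + 26 = -15071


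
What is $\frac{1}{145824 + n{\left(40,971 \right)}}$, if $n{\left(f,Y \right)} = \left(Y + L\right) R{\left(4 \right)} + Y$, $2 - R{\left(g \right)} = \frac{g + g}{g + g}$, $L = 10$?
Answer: $\frac{1}{147776} \approx 6.767 \cdot 10^{-6}$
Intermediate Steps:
$R{\left(g \right)} = 1$ ($R{\left(g \right)} = 2 - \frac{g + g}{g + g} = 2 - \frac{2 g}{2 g} = 2 - 2 g \frac{1}{2 g} = 2 - 1 = 1$)
$n{\left(f,Y \right)} = 10 + 2 Y$ ($n{\left(f,Y \right)} = \left(Y + 10\right) 1 + Y = \left(10 + Y\right) 1 + Y = \left(10 + Y\right) + Y = 10 + 2 Y$)
$\frac{1}{145824 + n{\left(40,971 \right)}} = \frac{1}{145824 + \left(10 + 2 \cdot 971\right)} = \frac{1}{145824 + \left(10 + 1942\right)} = \frac{1}{145824 + 1952} = \frac{1}{147776}$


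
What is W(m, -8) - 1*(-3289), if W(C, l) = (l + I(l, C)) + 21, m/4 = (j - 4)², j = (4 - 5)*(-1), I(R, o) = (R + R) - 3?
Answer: 3283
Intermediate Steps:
I(R, o) = -3 + 2*R (I(R, o) = 2*R - 3 = -3 + 2*R)
j = 1 (j = -1*(-1) = 1)
m = 36 (m = 4*(1 - 4)² = 4*(-3)² = 4*9 = 36)
W(C, l) = 18 + 3*l (W(C, l) = (l + (-3 + 2*l)) + 21 = (-3 + 3*l) + 21 = 18 + 3*l)
W(m, -8) - 1*(-3289) = (18 + 3*(-8)) - 1*(-3289) = (18 - 24) + 3289 = -6 + 3289 = 3283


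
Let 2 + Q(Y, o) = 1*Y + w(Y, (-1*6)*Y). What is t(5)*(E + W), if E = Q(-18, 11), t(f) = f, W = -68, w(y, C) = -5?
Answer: -465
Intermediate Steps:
Q(Y, o) = -7 + Y (Q(Y, o) = -2 + (1*Y - 5) = -2 + (Y - 5) = -2 + (-5 + Y) = -7 + Y)
E = -25 (E = -7 - 18 = -25)
t(5)*(E + W) = 5*(-25 - 68) = 5*(-93) = -465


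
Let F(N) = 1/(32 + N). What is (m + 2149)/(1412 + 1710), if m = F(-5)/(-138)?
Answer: 8007173/11632572 ≈ 0.68834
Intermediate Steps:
m = -1/3726 (m = 1/((32 - 5)*(-138)) = -1/138/27 = (1/27)*(-1/138) = -1/3726 ≈ -0.00026838)
(m + 2149)/(1412 + 1710) = (-1/3726 + 2149)/(1412 + 1710) = (8007173/3726)/3122 = (8007173/3726)*(1/3122) = 8007173/11632572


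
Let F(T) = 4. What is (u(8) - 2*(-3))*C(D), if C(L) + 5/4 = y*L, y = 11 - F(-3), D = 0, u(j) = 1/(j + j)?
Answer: -485/64 ≈ -7.5781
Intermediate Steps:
u(j) = 1/(2*j)
y = 7 (y = 11 - 1*4 = 11 - 4 = 7)
C(L) = -5/4 + 7*L
(u(8) - 2*(-3))*C(D) = ((1/2)/8 - 2*(-3))*(-5/4 + 7*0) = ((1/2)*(1/8) + 6)*(-5/4 + 0) = (1/16 + 6)*(-5/4) = (97/16)*(-5/4) = -485/64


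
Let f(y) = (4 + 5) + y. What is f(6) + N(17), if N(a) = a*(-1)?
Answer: -2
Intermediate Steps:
f(y) = 9 + y
N(a) = -a
f(6) + N(17) = (9 + 6) - 1*17 = 15 - 17 = -2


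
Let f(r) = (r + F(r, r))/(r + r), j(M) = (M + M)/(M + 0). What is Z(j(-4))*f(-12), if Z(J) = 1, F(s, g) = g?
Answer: 1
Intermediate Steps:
j(M) = 2 (j(M) = (2*M)/M = 2)
f(r) = 1 (f(r) = (r + r)/(r + r) = (2*r)/((2*r)) = (2*r)*(1/(2*r)) = 1)
Z(j(-4))*f(-12) = 1*1 = 1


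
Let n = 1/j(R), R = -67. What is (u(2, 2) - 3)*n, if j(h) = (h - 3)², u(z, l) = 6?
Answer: 3/4900 ≈ 0.00061224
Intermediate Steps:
j(h) = (-3 + h)²
n = 1/4900 (n = 1/((-3 - 67)²) = 1/((-70)²) = 1/4900 ≈ 0.00020408)
(u(2, 2) - 3)*n = (6 - 3)*(1/4900) = 3*(1/4900) = 3/4900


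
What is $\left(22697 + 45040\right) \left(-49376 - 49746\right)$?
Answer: $-6714226914$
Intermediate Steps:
$\left(22697 + 45040\right) \left(-49376 - 49746\right) = 67737 \left(-99122\right) = -6714226914$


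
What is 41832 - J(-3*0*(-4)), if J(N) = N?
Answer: 41832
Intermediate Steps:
41832 - J(-3*0*(-4)) = 41832 - (-3*0)*(-4) = 41832 - 0*(-4) = 41832 - 1*0 = 41832 + 0 = 41832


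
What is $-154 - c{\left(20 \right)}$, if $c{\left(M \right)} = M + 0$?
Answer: $-174$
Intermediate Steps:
$c{\left(M \right)} = M$
$-154 - c{\left(20 \right)} = -154 - 20 = -174$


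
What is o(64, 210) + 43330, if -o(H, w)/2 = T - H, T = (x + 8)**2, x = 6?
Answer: 43066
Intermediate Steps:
T = 196 (T = (6 + 8)**2 = 14**2 = 196)
o(H, w) = -392 + 2*H (o(H, w) = -2*(196 - H) = -392 + 2*H)
o(64, 210) + 43330 = (-392 + 2*64) + 43330 = (-392 + 128) + 43330 = -264 + 43330 = 43066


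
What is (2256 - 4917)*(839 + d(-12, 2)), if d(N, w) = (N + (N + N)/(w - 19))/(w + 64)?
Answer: -417412443/187 ≈ -2.2322e+6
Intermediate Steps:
d(N, w) = (N + 2*N/(-19 + w))/(64 + w) (d(N, w) = (N + (2*N)/(-19 + w))/(64 + w) = (N + 2*N/(-19 + w))/(64 + w))
(2256 - 4917)*(839 + d(-12, 2)) = (2256 - 4917)*(839 - 12*(-17 + 2)/(-1216 + 2² + 45*2)) = -2661*(839 - 12*(-15)/(-1216 + 4 + 90)) = -2661*(839 - 12*(-15)/(-1122)) = -2661*(839 - 12*(-1/1122)*(-15)) = -2661*(839 - 30/187) = -2661*156863/187 = -417412443/187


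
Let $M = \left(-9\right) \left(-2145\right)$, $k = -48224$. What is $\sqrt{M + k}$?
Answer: $11 i \sqrt{239} \approx 170.06 i$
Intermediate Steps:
$M = 19305$
$\sqrt{M + k} = \sqrt{19305 - 48224} = \sqrt{-28919} = 11 i \sqrt{239}$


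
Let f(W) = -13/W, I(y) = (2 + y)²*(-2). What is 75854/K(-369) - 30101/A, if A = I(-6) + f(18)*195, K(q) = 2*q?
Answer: 27313315/382653 ≈ 71.379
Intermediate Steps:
I(y) = -2*(2 + y)²
A = -1037/6 (A = -2*(2 - 6)² - 13/18*195 = -2*(-4)² - 13*1/18*195 = -2*16 - 13/18*195 = -32 - 845/6 = -1037/6 ≈ -172.83)
75854/K(-369) - 30101/A = 75854/((2*(-369))) - 30101/(-1037/6) = 75854/(-738) - 30101*(-6/1037) = 75854*(-1/738) + 180606/1037 = -37927/369 + 180606/1037 = 27313315/382653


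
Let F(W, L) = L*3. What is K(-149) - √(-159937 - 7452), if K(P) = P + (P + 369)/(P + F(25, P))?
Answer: -22256/149 - I*√167389 ≈ -149.37 - 409.13*I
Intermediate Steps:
F(W, L) = 3*L
K(P) = P + (369 + P)/(4*P) (K(P) = P + (P + 369)/(P + 3*P) = P + (369 + P)/((4*P)) = P + (369 + P)*(1/(4*P)) = P + (369 + P)/(4*P))
K(-149) - √(-159937 - 7452) = (¼ - 149 + (369/4)/(-149)) - √(-159937 - 7452) = (¼ - 149 + (369/4)*(-1/149)) - √(-167389) = (¼ - 149 - 369/596) - I*√167389 = -22256/149 - I*√167389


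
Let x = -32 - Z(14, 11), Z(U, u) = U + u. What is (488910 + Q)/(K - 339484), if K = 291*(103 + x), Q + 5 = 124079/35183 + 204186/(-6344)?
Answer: -54558832359349/36392692022648 ≈ -1.4992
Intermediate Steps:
x = -57 (x = -32 - (14 + 11) = -32 - 1*25 = -32 - 25 = -57)
Q = -3756361811/111600476 (Q = -5 + (124079/35183 + 204186/(-6344)) = -5 + (124079*(1/35183) + 204186*(-1/6344)) = -5 + (124079/35183 - 102093/3172) = -5 - 3198359431/111600476 = -3756361811/111600476 ≈ -33.659)
K = 13386 (K = 291*(103 - 57) = 291*46 = 13386)
(488910 + Q)/(K - 339484) = (488910 - 3756361811/111600476)/(13386 - 339484) = (54558832359349/111600476)/(-326098) = (54558832359349/111600476)*(-1/326098) = -54558832359349/36392692022648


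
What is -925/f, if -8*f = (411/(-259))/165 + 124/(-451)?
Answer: -4321933000/166197 ≈ -26005.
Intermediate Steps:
f = 166197/4672360 (f = -((411/(-259))/165 + 124/(-451))/8 = -((411*(-1/259))*(1/165) + 124*(-1/451))/8 = -(-411/259*1/165 - 124/451)/8 = -(-137/14245 - 124/451)/8 = -1/8*(-166197/584045) = 166197/4672360 ≈ 0.035570)
-925/f = -925/166197/4672360 = -925*4672360/166197 = -4321933000/166197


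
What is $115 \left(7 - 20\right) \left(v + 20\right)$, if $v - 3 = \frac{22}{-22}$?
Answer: $-32890$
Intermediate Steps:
$v = 2$ ($v = 3 + \frac{22}{-22} = 3 + 22 \left(- \frac{1}{22}\right) = 3 - 1 = 2$)
$115 \left(7 - 20\right) \left(v + 20\right) = 115 \left(7 - 20\right) \left(2 + 20\right) = 115 \left(\left(-13\right) 22\right) = 115 \left(-286\right) = -32890$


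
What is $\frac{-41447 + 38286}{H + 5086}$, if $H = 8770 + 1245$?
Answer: $- \frac{3161}{15101} \approx -0.20932$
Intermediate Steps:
$H = 10015$
$\frac{-41447 + 38286}{H + 5086} = \frac{-41447 + 38286}{10015 + 5086} = - \frac{3161}{15101}$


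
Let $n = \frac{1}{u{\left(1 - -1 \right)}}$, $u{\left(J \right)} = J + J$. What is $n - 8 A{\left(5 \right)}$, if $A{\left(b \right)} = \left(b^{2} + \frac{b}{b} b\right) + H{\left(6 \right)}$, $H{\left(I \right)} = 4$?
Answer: $- \frac{1087}{4} \approx -271.75$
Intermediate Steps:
$u{\left(J \right)} = 2 J$
$n = \frac{1}{4}$ ($n = \frac{1}{2 \left(1 - -1\right)} = \frac{1}{2 \left(1 + 1\right)} = \frac{1}{2 \cdot 2} = \frac{1}{4} \approx 0.25$)
$A{\left(b \right)} = 4 + b + b^{2}$ ($A{\left(b \right)} = \left(b^{2} + \frac{b}{b} b\right) + 4 = \left(b^{2} + 1 b\right) + 4 = \left(b^{2} + b\right) + 4 = \left(b + b^{2}\right) + 4 = 4 + b + b^{2}$)
$n - 8 A{\left(5 \right)} = \frac{1}{4} - 8 \left(4 + 5 + 5^{2}\right) = \frac{1}{4} - 8 \left(4 + 5 + 25\right) = \frac{1}{4} - 272 = - \frac{1087}{4}$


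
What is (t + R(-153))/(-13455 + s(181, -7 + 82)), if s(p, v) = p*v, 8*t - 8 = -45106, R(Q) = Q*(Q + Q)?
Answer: 164723/480 ≈ 343.17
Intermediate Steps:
R(Q) = 2*Q² (R(Q) = Q*(2*Q) = 2*Q²)
t = -22549/4 (t = 1 + (⅛)*(-45106) = 1 - 22553/4 = -22549/4 ≈ -5637.3)
(t + R(-153))/(-13455 + s(181, -7 + 82)) = (-22549/4 + 2*(-153)²)/(-13455 + 181*(-7 + 82)) = (-22549/4 + 2*23409)/(-13455 + 181*75) = (-22549/4 + 46818)/(-13455 + 13575) = (164723/4)/120 = (164723/4)*(1/120) = 164723/480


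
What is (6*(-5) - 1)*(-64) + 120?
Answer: 2104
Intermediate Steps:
(6*(-5) - 1)*(-64) + 120 = (-30 - 1)*(-64) + 120 = -31*(-64) + 120 = 1984 + 120 = 2104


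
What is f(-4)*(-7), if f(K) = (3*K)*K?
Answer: -336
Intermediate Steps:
f(K) = 3*K²
f(-4)*(-7) = (3*(-4)²)*(-7) = (3*16)*(-7) = 48*(-7) = -336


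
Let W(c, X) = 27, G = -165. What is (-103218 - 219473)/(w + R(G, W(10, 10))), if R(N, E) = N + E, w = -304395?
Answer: 322691/304533 ≈ 1.0596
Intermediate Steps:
R(N, E) = E + N
(-103218 - 219473)/(w + R(G, W(10, 10))) = (-103218 - 219473)/(-304395 + (27 - 165)) = -322691/(-304395 - 138) = -322691/(-304533) = -322691*(-1/304533) = 322691/304533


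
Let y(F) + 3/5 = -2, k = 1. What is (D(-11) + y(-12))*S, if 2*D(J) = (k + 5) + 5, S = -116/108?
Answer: -841/270 ≈ -3.1148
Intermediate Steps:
y(F) = -13/5 (y(F) = -3/5 - 2 = -13/5)
S = -29/27 (S = -116*1/108 = -29/27 ≈ -1.0741)
D(J) = 11/2 (D(J) = ((1 + 5) + 5)/2 = (6 + 5)/2 = (1/2)*11 = 11/2)
(D(-11) + y(-12))*S = (11/2 - 13/5)*(-29/27) = (29/10)*(-29/27) = -841/270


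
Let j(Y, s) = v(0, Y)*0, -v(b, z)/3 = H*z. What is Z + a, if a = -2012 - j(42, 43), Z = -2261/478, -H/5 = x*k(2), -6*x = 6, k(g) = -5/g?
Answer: -963997/478 ≈ -2016.7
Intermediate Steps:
x = -1 (x = -⅙*6 = -1)
H = -25/2 (H = -(-5)*(-5/2) = -(-5)*(-5*½) = -(-5)*(-5)/2 = -5*5/2 = -25/2 ≈ -12.500)
v(b, z) = 75*z/2 (v(b, z) = -(-75)*z/2 = 75*z/2)
Z = -2261/478 (Z = -2261*1/478 = -2261/478 ≈ -4.7301)
j(Y, s) = 0 (j(Y, s) = (75*Y/2)*0 = 0)
a = -2012 (a = -2012 - 1*0 = -2012 + 0 = -2012)
Z + a = -2261/478 - 2012 = -963997/478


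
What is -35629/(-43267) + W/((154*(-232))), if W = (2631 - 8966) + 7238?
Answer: 176268973/220834768 ≈ 0.79819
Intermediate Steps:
W = 903 (W = -6335 + 7238 = 903)
-35629/(-43267) + W/((154*(-232))) = -35629/(-43267) + 903/((154*(-232))) = -35629*(-1/43267) + 903/(-35728) = 35629/43267 + 903*(-1/35728) = 35629/43267 - 129/5104 = 176268973/220834768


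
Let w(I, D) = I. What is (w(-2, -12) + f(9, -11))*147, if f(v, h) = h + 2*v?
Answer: 735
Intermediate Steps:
(w(-2, -12) + f(9, -11))*147 = (-2 + (-11 + 2*9))*147 = (-2 + (-11 + 18))*147 = (-2 + 7)*147 = 5*147 = 735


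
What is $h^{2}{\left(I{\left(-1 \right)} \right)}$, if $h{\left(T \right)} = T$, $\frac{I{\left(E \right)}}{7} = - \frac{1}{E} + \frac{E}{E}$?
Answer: $196$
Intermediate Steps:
$I{\left(E \right)} = 7 - \frac{7}{E}$ ($I{\left(E \right)} = 7 \left(- \frac{1}{E} + \frac{E}{E}\right) = 7 \left(- \frac{1}{E} + 1\right) = 7 \left(1 - \frac{1}{E}\right) = 7 - \frac{7}{E}$)
$h^{2}{\left(I{\left(-1 \right)} \right)} = \left(7 - \frac{7}{-1}\right)^{2} = \left(7 - -7\right)^{2} = \left(7 + 7\right)^{2} = 14^{2} = 196$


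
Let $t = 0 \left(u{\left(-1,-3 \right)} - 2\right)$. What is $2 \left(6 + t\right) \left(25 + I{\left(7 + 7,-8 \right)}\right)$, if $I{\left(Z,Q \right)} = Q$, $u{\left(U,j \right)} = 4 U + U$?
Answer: $204$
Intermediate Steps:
$u{\left(U,j \right)} = 5 U$
$t = 0$ ($t = 0 \left(5 \left(-1\right) - 2\right) = 0 \left(-5 - 2\right) = 0 \left(-7\right) = 0$)
$2 \left(6 + t\right) \left(25 + I{\left(7 + 7,-8 \right)}\right) = 2 \left(6 + 0\right) \left(25 - 8\right) = 2 \cdot 6 \cdot 17 = 12 \cdot 17 = 204$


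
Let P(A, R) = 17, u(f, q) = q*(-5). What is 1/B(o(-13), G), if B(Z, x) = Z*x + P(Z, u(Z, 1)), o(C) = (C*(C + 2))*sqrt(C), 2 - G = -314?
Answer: 17/26545419761 - 45188*I*sqrt(13)/26545419761 ≈ 6.4041e-10 - 6.1377e-6*I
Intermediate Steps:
G = 316 (G = 2 - 1*(-314) = 2 + 314 = 316)
o(C) = C**(3/2)*(2 + C) (o(C) = (C*(2 + C))*sqrt(C) = C**(3/2)*(2 + C))
u(f, q) = -5*q
B(Z, x) = 17 + Z*x (B(Z, x) = Z*x + 17 = 17 + Z*x)
1/B(o(-13), G) = 1/(17 + ((-13)**(3/2)*(2 - 13))*316) = 1/(17 + (-13*I*sqrt(13)*(-11))*316) = 1/(17 + (143*I*sqrt(13))*316) = 1/(17 + 45188*I*sqrt(13))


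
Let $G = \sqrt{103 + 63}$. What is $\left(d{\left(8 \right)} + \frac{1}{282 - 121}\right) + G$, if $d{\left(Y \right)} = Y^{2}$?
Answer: $\frac{10305}{161} + \sqrt{166} \approx 76.89$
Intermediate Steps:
$G = \sqrt{166} \approx 12.884$
$\left(d{\left(8 \right)} + \frac{1}{282 - 121}\right) + G = \left(8^{2} + \frac{1}{282 - 121}\right) + \sqrt{166} = \left(64 + \frac{1}{161}\right) + \sqrt{166} = \frac{10305}{161} + \sqrt{166}$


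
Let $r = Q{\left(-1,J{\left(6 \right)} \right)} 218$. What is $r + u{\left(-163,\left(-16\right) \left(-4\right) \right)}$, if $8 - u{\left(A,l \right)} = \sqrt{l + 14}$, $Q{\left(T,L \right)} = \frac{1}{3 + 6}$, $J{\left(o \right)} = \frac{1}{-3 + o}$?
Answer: $\frac{290}{9} - \sqrt{78} \approx 23.39$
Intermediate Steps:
$Q{\left(T,L \right)} = \frac{1}{9}$
$u{\left(A,l \right)} = 8 - \sqrt{14 + l}$ ($u{\left(A,l \right)} = 8 - \sqrt{l + 14} = 8 - \sqrt{14 + l}$)
$r = \frac{218}{9}$ ($r = \frac{1}{9} \cdot 218 = \frac{218}{9} \approx 24.222$)
$r + u{\left(-163,\left(-16\right) \left(-4\right) \right)} = \frac{218}{9} + \left(8 - \sqrt{14 - -64}\right) = \frac{218}{9} + \left(8 - \sqrt{14 + 64}\right) = \frac{218}{9} + \left(8 - \sqrt{78}\right) = \frac{290}{9} - \sqrt{78}$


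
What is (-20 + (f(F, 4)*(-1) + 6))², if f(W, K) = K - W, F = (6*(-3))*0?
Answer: 324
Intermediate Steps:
F = 0 (F = -18*0 = 0)
(-20 + (f(F, 4)*(-1) + 6))² = (-20 + ((4 - 1*0)*(-1) + 6))² = (-20 + ((4 + 0)*(-1) + 6))² = (-20 + (4*(-1) + 6))² = (-20 + (-4 + 6))² = (-20 + 2)² = (-18)² = 324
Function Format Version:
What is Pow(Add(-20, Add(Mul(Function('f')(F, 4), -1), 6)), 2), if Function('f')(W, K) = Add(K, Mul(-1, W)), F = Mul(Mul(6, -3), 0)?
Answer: 324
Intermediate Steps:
F = 0 (F = Mul(-18, 0) = 0)
Pow(Add(-20, Add(Mul(Function('f')(F, 4), -1), 6)), 2) = Pow(Add(-20, Add(Mul(Add(4, Mul(-1, 0)), -1), 6)), 2) = Pow(Add(-20, Add(Mul(Add(4, 0), -1), 6)), 2) = Pow(Add(-20, Add(Mul(4, -1), 6)), 2) = Pow(Add(-20, Add(-4, 6)), 2) = Pow(Add(-20, 2), 2) = Pow(-18, 2) = 324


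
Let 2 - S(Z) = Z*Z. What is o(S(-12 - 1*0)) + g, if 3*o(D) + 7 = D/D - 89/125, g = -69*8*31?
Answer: -6417839/375 ≈ -17114.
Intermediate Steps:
S(Z) = 2 - Z² (S(Z) = 2 - Z*Z = 2 - Z²)
g = -17112 (g = -552*31 = -17112)
o(D) = -839/375 (o(D) = -7/3 + (D/D - 89/125)/3 = -7/3 + (1 - 89*1/125)/3 = -7/3 + (1 - 89/125)/3 = -7/3 + (⅓)*(36/125) = -7/3 + 12/125 = -839/375)
o(S(-12 - 1*0)) + g = -839/375 - 17112 = -6417839/375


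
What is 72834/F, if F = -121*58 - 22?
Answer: -36417/3520 ≈ -10.346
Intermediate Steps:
F = -7040 (F = -7018 - 22 = -7040)
72834/F = 72834/(-7040) = 72834*(-1/7040) = -36417/3520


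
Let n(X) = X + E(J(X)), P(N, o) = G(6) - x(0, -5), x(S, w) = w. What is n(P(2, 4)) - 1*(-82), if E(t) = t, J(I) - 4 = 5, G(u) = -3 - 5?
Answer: 88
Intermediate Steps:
G(u) = -8
J(I) = 9 (J(I) = 4 + 5 = 9)
P(N, o) = -3 (P(N, o) = -8 - 1*(-5) = -8 + 5 = -3)
n(X) = 9 + X (n(X) = X + 9 = 9 + X)
n(P(2, 4)) - 1*(-82) = (9 - 3) - 1*(-82) = 6 + 82 = 88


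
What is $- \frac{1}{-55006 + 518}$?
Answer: $\frac{1}{54488} \approx 1.8353 \cdot 10^{-5}$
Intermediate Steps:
$- \frac{1}{-55006 + 518} = - \frac{1}{-54488} = \left(-1\right) \left(- \frac{1}{54488}\right) = \frac{1}{54488}$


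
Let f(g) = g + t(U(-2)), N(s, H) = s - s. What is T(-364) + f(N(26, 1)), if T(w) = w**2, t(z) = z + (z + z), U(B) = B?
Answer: 132490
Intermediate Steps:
N(s, H) = 0
t(z) = 3*z (t(z) = z + 2*z = 3*z)
f(g) = -6 + g (f(g) = g + 3*(-2) = g - 6 = -6 + g)
T(-364) + f(N(26, 1)) = (-364)**2 + (-6 + 0) = 132496 - 6 = 132490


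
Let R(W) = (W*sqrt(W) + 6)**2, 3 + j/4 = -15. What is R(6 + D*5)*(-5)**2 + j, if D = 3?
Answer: 232353 + 6300*sqrt(21) ≈ 2.6122e+5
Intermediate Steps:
j = -72 (j = -12 + 4*(-15) = -12 - 60 = -72)
R(W) = (6 + W**(3/2))**2 (R(W) = (W**(3/2) + 6)**2 = (6 + W**(3/2))**2)
R(6 + D*5)*(-5)**2 + j = (6 + (6 + 3*5)**(3/2))**2*(-5)**2 - 72 = (6 + (6 + 15)**(3/2))**2*25 - 72 = (6 + 21**(3/2))**2*25 - 72 = (6 + 21*sqrt(21))**2*25 - 72 = 25*(6 + 21*sqrt(21))**2 - 72 = -72 + 25*(6 + 21*sqrt(21))**2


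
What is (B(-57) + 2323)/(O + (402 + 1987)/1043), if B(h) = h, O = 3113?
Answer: 1181719/1624624 ≈ 0.72738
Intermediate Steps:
(B(-57) + 2323)/(O + (402 + 1987)/1043) = (-57 + 2323)/(3113 + (402 + 1987)/1043) = 2266/(3113 + 2389*(1/1043)) = 2266/(3113 + 2389/1043) = 2266/(3249248/1043) = 2266*(1043/3249248) = 1181719/1624624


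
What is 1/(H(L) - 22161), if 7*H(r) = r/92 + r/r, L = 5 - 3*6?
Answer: -644/14271605 ≈ -4.5125e-5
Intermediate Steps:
L = -13 (L = 5 - 18 = -13)
H(r) = ⅐ + r/644 (H(r) = (r/92 + r/r)/7 = (r*(1/92) + 1)/7 = (r/92 + 1)/7 = (1 + r/92)/7 = ⅐ + r/644)
1/(H(L) - 22161) = 1/((⅐ + (1/644)*(-13)) - 22161) = 1/((⅐ - 13/644) - 22161) = 1/(79/644 - 22161) = 1/(-14271605/644) = -644/14271605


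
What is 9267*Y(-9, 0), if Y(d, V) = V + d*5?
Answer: -417015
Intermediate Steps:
Y(d, V) = V + 5*d
9267*Y(-9, 0) = 9267*(0 + 5*(-9)) = 9267*(0 - 45) = 9267*(-45) = -417015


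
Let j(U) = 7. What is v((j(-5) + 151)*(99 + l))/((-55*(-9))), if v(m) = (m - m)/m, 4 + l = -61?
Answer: 0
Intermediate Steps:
l = -65 (l = -4 - 61 = -65)
v(m) = 0 (v(m) = 0/m = 0)
v((j(-5) + 151)*(99 + l))/((-55*(-9))) = 0/((-55*(-9))) = 0/495 = 0*(1/495) = 0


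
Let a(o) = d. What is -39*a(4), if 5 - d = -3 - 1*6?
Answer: -546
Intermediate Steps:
d = 14 (d = 5 - (-3 - 1*6) = 5 - (-3 - 6) = 5 - 1*(-9) = 5 + 9 = 14)
a(o) = 14
-39*a(4) = -39*14 = -546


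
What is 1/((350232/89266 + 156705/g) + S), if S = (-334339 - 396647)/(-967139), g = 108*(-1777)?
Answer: 2761435502348364/10666759004306719 ≈ 0.25888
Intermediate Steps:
g = -191916
S = 730986/967139 (S = -730986*(-1/967139) = 730986/967139 ≈ 0.75582)
1/((350232/89266 + 156705/g) + S) = 1/((350232/89266 + 156705/(-191916)) + 730986/967139) = 1/((350232*(1/89266) + 156705*(-1/191916)) + 730986/967139) = 1/((175116/44633 - 52235/63972) + 730986/967139) = 1/(8871115997/2855262276 + 730986/967139) = 1/(10666759004306719/2761435502348364) = 2761435502348364/10666759004306719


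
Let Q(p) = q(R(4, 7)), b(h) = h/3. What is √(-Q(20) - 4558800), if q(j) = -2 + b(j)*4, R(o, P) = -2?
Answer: I*√41029158/3 ≈ 2135.1*I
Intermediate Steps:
b(h) = h/3 (b(h) = h*(⅓) = h/3)
q(j) = -2 + 4*j/3 (q(j) = -2 + (j/3)*4 = -2 + 4*j/3)
Q(p) = -14/3 (Q(p) = -2 + (4/3)*(-2) = -2 - 8/3 = -14/3)
√(-Q(20) - 4558800) = √(-1*(-14/3) - 4558800) = √(14/3 - 4558800) = √(-13676386/3) = I*√41029158/3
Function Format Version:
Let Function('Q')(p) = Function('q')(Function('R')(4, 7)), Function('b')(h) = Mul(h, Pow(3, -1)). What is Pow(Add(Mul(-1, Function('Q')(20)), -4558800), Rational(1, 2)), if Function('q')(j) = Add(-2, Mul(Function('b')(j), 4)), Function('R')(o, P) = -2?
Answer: Mul(Rational(1, 3), I, Pow(41029158, Rational(1, 2))) ≈ Mul(2135.1, I)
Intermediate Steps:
Function('b')(h) = Mul(Rational(1, 3), h) (Function('b')(h) = Mul(h, Rational(1, 3)) = Mul(Rational(1, 3), h))
Function('q')(j) = Add(-2, Mul(Rational(4, 3), j)) (Function('q')(j) = Add(-2, Mul(Mul(Rational(1, 3), j), 4)) = Add(-2, Mul(Rational(4, 3), j)))
Function('Q')(p) = Rational(-14, 3) (Function('Q')(p) = Add(-2, Mul(Rational(4, 3), -2)) = Add(-2, Rational(-8, 3)) = Rational(-14, 3))
Pow(Add(Mul(-1, Function('Q')(20)), -4558800), Rational(1, 2)) = Pow(Add(Mul(-1, Rational(-14, 3)), -4558800), Rational(1, 2)) = Pow(Add(Rational(14, 3), -4558800), Rational(1, 2)) = Pow(Rational(-13676386, 3), Rational(1, 2)) = Mul(Rational(1, 3), I, Pow(41029158, Rational(1, 2)))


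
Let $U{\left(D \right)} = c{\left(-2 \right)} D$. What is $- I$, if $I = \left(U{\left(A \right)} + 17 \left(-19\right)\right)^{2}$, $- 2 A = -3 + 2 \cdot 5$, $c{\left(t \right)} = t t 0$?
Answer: $-104329$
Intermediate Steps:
$c{\left(t \right)} = 0$ ($c{\left(t \right)} = t^{2} \cdot 0 = 0$)
$A = - \frac{7}{2}$ ($A = - \frac{-3 + 2 \cdot 5}{2} = - \frac{-3 + 10}{2} = \left(- \frac{1}{2}\right) 7 = - \frac{7}{2} \approx -3.5$)
$U{\left(D \right)} = 0$ ($U{\left(D \right)} = 0 D = 0$)
$I = 104329$ ($I = \left(0 + 17 \left(-19\right)\right)^{2} = \left(0 - 323\right)^{2} = \left(-323\right)^{2} = 104329$)
$- I = \left(-1\right) 104329 = -104329$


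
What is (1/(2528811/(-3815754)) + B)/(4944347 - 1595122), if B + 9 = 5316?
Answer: 4472194741/2823185673825 ≈ 0.0015841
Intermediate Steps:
B = 5307 (B = -9 + 5316 = 5307)
(1/(2528811/(-3815754)) + B)/(4944347 - 1595122) = (1/(2528811/(-3815754)) + 5307)/(4944347 - 1595122) = (1/(2528811*(-1/3815754)) + 5307)/3349225 = (1/(-842937/1271918) + 5307)*(1/3349225) = (-1271918/842937 + 5307)*(1/3349225) = (4472194741/842937)*(1/3349225) = 4472194741/2823185673825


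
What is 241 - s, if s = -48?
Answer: 289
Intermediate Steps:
241 - s = 241 - 1*(-48) = 241 + 48 = 289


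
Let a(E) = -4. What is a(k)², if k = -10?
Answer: 16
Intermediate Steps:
a(k)² = (-4)² = 16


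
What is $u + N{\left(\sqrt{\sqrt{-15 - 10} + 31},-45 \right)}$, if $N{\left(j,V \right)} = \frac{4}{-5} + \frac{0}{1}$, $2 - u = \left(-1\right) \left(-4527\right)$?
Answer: $- \frac{22629}{5} \approx -4525.8$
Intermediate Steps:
$u = -4525$ ($u = 2 - \left(-1\right) \left(-4527\right) = 2 - 4527 = -4525$)
$N{\left(j,V \right)} = - \frac{4}{5}$ ($N{\left(j,V \right)} = 4 \left(- \frac{1}{5}\right) + 0 \cdot 1 = - \frac{4}{5} + 0 = - \frac{4}{5}$)
$u + N{\left(\sqrt{\sqrt{-15 - 10} + 31},-45 \right)} = -4525 - \frac{4}{5} = - \frac{22629}{5}$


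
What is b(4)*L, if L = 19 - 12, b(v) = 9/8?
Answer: 63/8 ≈ 7.8750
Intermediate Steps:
b(v) = 9/8 (b(v) = 9*(⅛) = 9/8)
L = 7
b(4)*L = (9/8)*7 = 63/8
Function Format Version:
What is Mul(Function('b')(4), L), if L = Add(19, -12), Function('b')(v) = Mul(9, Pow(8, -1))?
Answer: Rational(63, 8) ≈ 7.8750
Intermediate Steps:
Function('b')(v) = Rational(9, 8) (Function('b')(v) = Mul(9, Rational(1, 8)) = Rational(9, 8))
L = 7
Mul(Function('b')(4), L) = Mul(Rational(9, 8), 7) = Rational(63, 8)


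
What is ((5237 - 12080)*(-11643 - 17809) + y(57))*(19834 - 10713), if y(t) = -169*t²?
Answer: 1833238500555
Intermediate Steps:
((5237 - 12080)*(-11643 - 17809) + y(57))*(19834 - 10713) = ((5237 - 12080)*(-11643 - 17809) - 169*57²)*(19834 - 10713) = (-6843*(-29452) - 169*3249)*9121 = (201540036 - 549081)*9121 = 200990955*9121 = 1833238500555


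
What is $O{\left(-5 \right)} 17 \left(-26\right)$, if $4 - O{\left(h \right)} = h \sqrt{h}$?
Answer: $-1768 - 2210 i \sqrt{5} \approx -1768.0 - 4941.7 i$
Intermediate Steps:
$O{\left(h \right)} = 4 - h^{\frac{3}{2}}$ ($O{\left(h \right)} = 4 - h \sqrt{h} = 4 - h^{\frac{3}{2}}$)
$O{\left(-5 \right)} 17 \left(-26\right) = \left(4 - \left(-5\right)^{\frac{3}{2}}\right) 17 \left(-26\right) = \left(4 - - 5 i \sqrt{5}\right) 17 \left(-26\right) = \left(4 + 5 i \sqrt{5}\right) 17 \left(-26\right) = \left(68 + 85 i \sqrt{5}\right) \left(-26\right) = -1768 - 2210 i \sqrt{5}$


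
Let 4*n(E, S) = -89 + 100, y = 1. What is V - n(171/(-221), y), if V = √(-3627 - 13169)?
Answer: -11/4 + 2*I*√4199 ≈ -2.75 + 129.6*I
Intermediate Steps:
n(E, S) = 11/4 (n(E, S) = (-89 + 100)/4 = (¼)*11 = 11/4)
V = 2*I*√4199 (V = √(-16796) = 2*I*√4199 ≈ 129.6*I)
V - n(171/(-221), y) = 2*I*√4199 - 1*11/4 = 2*I*√4199 - 11/4 = -11/4 + 2*I*√4199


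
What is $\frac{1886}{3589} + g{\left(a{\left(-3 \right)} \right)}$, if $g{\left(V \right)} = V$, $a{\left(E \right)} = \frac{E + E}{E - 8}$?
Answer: $\frac{42280}{39479} \approx 1.0709$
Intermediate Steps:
$a{\left(E \right)} = \frac{2 E}{-8 + E}$
$\frac{1886}{3589} + g{\left(a{\left(-3 \right)} \right)} = \frac{1886}{3589} + 2 \left(-3\right) \frac{1}{-8 - 3} = 1886 \cdot \frac{1}{3589} + 2 \left(-3\right) \frac{1}{-11} = \frac{1886}{3589} + 2 \left(-3\right) \left(- \frac{1}{11}\right) = \frac{1886}{3589} + \frac{6}{11} = \frac{42280}{39479}$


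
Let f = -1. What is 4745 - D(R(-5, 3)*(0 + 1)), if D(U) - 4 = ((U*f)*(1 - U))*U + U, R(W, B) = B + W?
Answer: 4755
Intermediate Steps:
D(U) = 4 + U - U**2*(1 - U) (D(U) = 4 + (((U*(-1))*(1 - U))*U + U) = 4 + (((-U)*(1 - U))*U + U) = 4 + ((-U*(1 - U))*U + U) = 4 + (-U**2*(1 - U) + U) = 4 + (U - U**2*(1 - U)) = 4 + U - U**2*(1 - U))
4745 - D(R(-5, 3)*(0 + 1)) = 4745 - (4 + (3 - 5)*(0 + 1) + ((3 - 5)*(0 + 1))**3 - ((3 - 5)*(0 + 1))**2) = 4745 - (4 - 2*1 + (-2*1)**3 - (-2*1)**2) = 4745 - (4 - 2 + (-2)**3 - 1*(-2)**2) = 4745 - (4 - 2 - 8 - 1*4) = 4745 - (4 - 2 - 8 - 4) = 4745 - 1*(-10) = 4745 + 10 = 4755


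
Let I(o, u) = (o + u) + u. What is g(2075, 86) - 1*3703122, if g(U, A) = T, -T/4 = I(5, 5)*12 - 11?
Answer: -3703798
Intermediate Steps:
I(o, u) = o + 2*u
T = -676 (T = -4*((5 + 2*5)*12 - 11) = -4*((5 + 10)*12 - 11) = -4*(15*12 - 11) = -4*(180 - 11) = -4*169 = -676)
g(U, A) = -676
g(2075, 86) - 1*3703122 = -676 - 1*3703122 = -676 - 3703122 = -3703798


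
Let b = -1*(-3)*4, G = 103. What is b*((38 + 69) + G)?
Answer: 2520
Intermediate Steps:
b = 12 (b = 3*4 = 12)
b*((38 + 69) + G) = 12*((38 + 69) + 103) = 12*(107 + 103) = 12*210 = 2520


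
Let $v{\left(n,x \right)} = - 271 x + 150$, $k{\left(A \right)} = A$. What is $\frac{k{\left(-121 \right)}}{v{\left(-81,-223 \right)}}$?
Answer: $- \frac{121}{60583} \approx -0.0019973$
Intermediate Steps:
$v{\left(n,x \right)} = 150 - 271 x$
$\frac{k{\left(-121 \right)}}{v{\left(-81,-223 \right)}} = - \frac{121}{150 - -60433} = - \frac{121}{150 + 60433} = - \frac{121}{60583}$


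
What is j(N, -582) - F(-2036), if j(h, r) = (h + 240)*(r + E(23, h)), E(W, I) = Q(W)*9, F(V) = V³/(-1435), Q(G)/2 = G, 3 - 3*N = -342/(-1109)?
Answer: -9424169052904/1591415 ≈ -5.9219e+6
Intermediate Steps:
N = 995/1109 (N = 1 - (-114)/(-1109) = 1 - (-114)*(-1)/1109 = 1 - ⅓*342/1109 = 1 - 114/1109 = 995/1109 ≈ 0.89720)
Q(G) = 2*G
F(V) = -V³/1435 (F(V) = V³*(-1/1435) = -V³/1435)
E(W, I) = 18*W (E(W, I) = (2*W)*9 = 18*W)
j(h, r) = (240 + h)*(414 + r) (j(h, r) = (h + 240)*(r + 18*23) = (240 + h)*(r + 414) = (240 + h)*(414 + r))
j(N, -582) - F(-2036) = (99360 + 240*(-582) + 414*(995/1109) + (995/1109)*(-582)) - (-1)*(-2036)³/1435 = (99360 - 139680 + 411930/1109 - 579090/1109) - (-1)*(-8439822656)/1435 = -44882040/1109 - 1*8439822656/1435 = -44882040/1109 - 8439822656/1435 = -9424169052904/1591415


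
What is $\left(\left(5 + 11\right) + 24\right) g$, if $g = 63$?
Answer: $2520$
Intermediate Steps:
$\left(\left(5 + 11\right) + 24\right) g = \left(\left(5 + 11\right) + 24\right) 63 = \left(16 + 24\right) 63 = 40 \cdot 63 = 2520$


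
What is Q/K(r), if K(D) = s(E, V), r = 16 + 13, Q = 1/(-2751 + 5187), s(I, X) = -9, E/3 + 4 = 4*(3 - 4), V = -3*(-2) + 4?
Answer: -1/21924 ≈ -4.5612e-5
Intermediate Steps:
V = 10 (V = 6 + 4 = 10)
E = -24 (E = -12 + 3*(4*(3 - 4)) = -12 + 3*(4*(-1)) = -12 + 3*(-4) = -12 - 12 = -24)
Q = 1/2436 ≈ 0.00041051
r = 29
K(D) = -9
Q/K(r) = (1/2436)/(-9) = (1/2436)*(-⅑) = -1/21924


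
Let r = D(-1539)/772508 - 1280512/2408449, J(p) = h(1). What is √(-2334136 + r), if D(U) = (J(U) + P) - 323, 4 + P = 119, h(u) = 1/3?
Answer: I*√18179823141477884786609020781019/2790819180138 ≈ 1527.8*I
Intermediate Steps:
h(u) = ⅓
J(p) = ⅓
P = 115 (P = -4 + 119 = 115)
D(U) = -623/3 (D(U) = (⅓ + 115) - 323 = 346/3 - 323 = -623/3)
r = -2969117756015/5581638360276 (r = -623/3/772508 - 1280512/2408449 = -623/3*1/772508 - 1280512*1/2408449 = -623/2317524 - 1280512/2408449 = -2969117756015/5581638360276 ≈ -0.53194)
√(-2334136 + r) = √(-2334136 - 2969117756015/5581638360276) = √(-13028306004818937551/5581638360276) = I*√18179823141477884786609020781019/2790819180138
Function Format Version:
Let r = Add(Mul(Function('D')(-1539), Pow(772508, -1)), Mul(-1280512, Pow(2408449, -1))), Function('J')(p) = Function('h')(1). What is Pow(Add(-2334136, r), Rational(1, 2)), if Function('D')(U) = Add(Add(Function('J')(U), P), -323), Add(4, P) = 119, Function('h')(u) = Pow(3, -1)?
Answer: Mul(Rational(1, 2790819180138), I, Pow(18179823141477884786609020781019, Rational(1, 2))) ≈ Mul(1527.8, I)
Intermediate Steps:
Function('h')(u) = Rational(1, 3)
Function('J')(p) = Rational(1, 3)
P = 115 (P = Add(-4, 119) = 115)
Function('D')(U) = Rational(-623, 3) (Function('D')(U) = Add(Add(Rational(1, 3), 115), -323) = Add(Rational(346, 3), -323) = Rational(-623, 3))
r = Rational(-2969117756015, 5581638360276) (r = Add(Mul(Rational(-623, 3), Pow(772508, -1)), Mul(-1280512, Pow(2408449, -1))) = Add(Mul(Rational(-623, 3), Rational(1, 772508)), Mul(-1280512, Rational(1, 2408449))) = Add(Rational(-623, 2317524), Rational(-1280512, 2408449)) = Rational(-2969117756015, 5581638360276) ≈ -0.53194)
Pow(Add(-2334136, r), Rational(1, 2)) = Pow(Add(-2334136, Rational(-2969117756015, 5581638360276)), Rational(1, 2)) = Pow(Rational(-13028306004818937551, 5581638360276), Rational(1, 2)) = Mul(Rational(1, 2790819180138), I, Pow(18179823141477884786609020781019, Rational(1, 2)))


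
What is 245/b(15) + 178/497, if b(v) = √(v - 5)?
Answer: 178/497 + 49*√10/2 ≈ 77.834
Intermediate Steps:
b(v) = √(-5 + v)
245/b(15) + 178/497 = 245/(√(-5 + 15)) + 178/497 = 245/(√10) + 178*(1/497) = 245*(√10/10) + 178/497 = 49*√10/2 + 178/497 = 178/497 + 49*√10/2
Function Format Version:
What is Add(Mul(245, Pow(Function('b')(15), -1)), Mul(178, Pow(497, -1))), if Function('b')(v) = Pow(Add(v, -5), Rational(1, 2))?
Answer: Add(Rational(178, 497), Mul(Rational(49, 2), Pow(10, Rational(1, 2)))) ≈ 77.834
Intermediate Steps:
Function('b')(v) = Pow(Add(-5, v), Rational(1, 2))
Add(Mul(245, Pow(Function('b')(15), -1)), Mul(178, Pow(497, -1))) = Add(Mul(245, Pow(Pow(Add(-5, 15), Rational(1, 2)), -1)), Mul(178, Pow(497, -1))) = Add(Mul(245, Pow(Pow(10, Rational(1, 2)), -1)), Mul(178, Rational(1, 497))) = Add(Mul(245, Mul(Rational(1, 10), Pow(10, Rational(1, 2)))), Rational(178, 497)) = Add(Mul(Rational(49, 2), Pow(10, Rational(1, 2))), Rational(178, 497)) = Add(Rational(178, 497), Mul(Rational(49, 2), Pow(10, Rational(1, 2))))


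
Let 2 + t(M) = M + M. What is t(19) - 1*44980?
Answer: -44944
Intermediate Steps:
t(M) = -2 + 2*M (t(M) = -2 + (M + M) = -2 + 2*M)
t(19) - 1*44980 = (-2 + 2*19) - 1*44980 = (-2 + 38) - 44980 = 36 - 44980 = -44944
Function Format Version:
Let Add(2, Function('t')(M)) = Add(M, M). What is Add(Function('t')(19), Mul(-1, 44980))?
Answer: -44944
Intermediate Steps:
Function('t')(M) = Add(-2, Mul(2, M)) (Function('t')(M) = Add(-2, Add(M, M)) = Add(-2, Mul(2, M)))
Add(Function('t')(19), Mul(-1, 44980)) = Add(Add(-2, Mul(2, 19)), Mul(-1, 44980)) = Add(Add(-2, 38), -44980) = Add(36, -44980) = -44944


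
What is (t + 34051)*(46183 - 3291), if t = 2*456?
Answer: 1499632996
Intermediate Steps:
t = 912
(t + 34051)*(46183 - 3291) = (912 + 34051)*(46183 - 3291) = 34963*42892 = 1499632996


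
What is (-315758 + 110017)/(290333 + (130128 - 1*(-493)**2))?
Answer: -205741/177412 ≈ -1.1597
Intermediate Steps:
(-315758 + 110017)/(290333 + (130128 - 1*(-493)**2)) = -205741/(290333 + (130128 - 1*243049)) = -205741/(290333 + (130128 - 243049)) = -205741/(290333 - 112921) = -205741/177412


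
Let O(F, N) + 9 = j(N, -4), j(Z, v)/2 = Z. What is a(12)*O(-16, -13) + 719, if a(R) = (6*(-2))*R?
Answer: 5759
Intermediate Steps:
a(R) = -12*R
j(Z, v) = 2*Z
O(F, N) = -9 + 2*N
a(12)*O(-16, -13) + 719 = (-12*12)*(-9 + 2*(-13)) + 719 = -144*(-9 - 26) + 719 = -144*(-35) + 719 = 5040 + 719 = 5759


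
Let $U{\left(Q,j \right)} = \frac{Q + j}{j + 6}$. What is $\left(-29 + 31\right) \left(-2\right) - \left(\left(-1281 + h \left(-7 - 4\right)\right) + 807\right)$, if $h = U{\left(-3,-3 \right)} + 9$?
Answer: $547$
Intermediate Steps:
$U{\left(Q,j \right)} = \frac{Q + j}{6 + j}$
$h = 7$ ($h = \frac{-3 - 3}{6 - 3} + 9 = \frac{1}{3} \left(-6\right) + 9 = -2 + 9 = 7$)
$\left(-29 + 31\right) \left(-2\right) - \left(\left(-1281 + h \left(-7 - 4\right)\right) + 807\right) = \left(-29 + 31\right) \left(-2\right) - \left(\left(-1281 + 7 \left(-7 - 4\right)\right) + 807\right) = 2 \left(-2\right) - \left(\left(-1281 + 7 \left(-11\right)\right) + 807\right) = -4 - \left(\left(-1281 - 77\right) + 807\right) = -4 - \left(-1358 + 807\right) = -4 - -551 = -4 + 551 = 547$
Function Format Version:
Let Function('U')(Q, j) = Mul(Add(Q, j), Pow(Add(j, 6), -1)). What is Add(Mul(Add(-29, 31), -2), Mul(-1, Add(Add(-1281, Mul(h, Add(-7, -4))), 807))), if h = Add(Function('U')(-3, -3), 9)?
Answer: 547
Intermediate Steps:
Function('U')(Q, j) = Mul(Pow(Add(6, j), -1), Add(Q, j)) (Function('U')(Q, j) = Mul(Add(Q, j), Pow(Add(6, j), -1)) = Mul(Pow(Add(6, j), -1), Add(Q, j)))
h = 7 (h = Add(Mul(Pow(Add(6, -3), -1), Add(-3, -3)), 9) = Add(Mul(Pow(3, -1), -6), 9) = Add(Mul(Rational(1, 3), -6), 9) = Add(-2, 9) = 7)
Add(Mul(Add(-29, 31), -2), Mul(-1, Add(Add(-1281, Mul(h, Add(-7, -4))), 807))) = Add(Mul(Add(-29, 31), -2), Mul(-1, Add(Add(-1281, Mul(7, Add(-7, -4))), 807))) = Add(Mul(2, -2), Mul(-1, Add(Add(-1281, Mul(7, -11)), 807))) = Add(-4, Mul(-1, Add(Add(-1281, -77), 807))) = Add(-4, Mul(-1, Add(-1358, 807))) = Add(-4, Mul(-1, -551)) = Add(-4, 551) = 547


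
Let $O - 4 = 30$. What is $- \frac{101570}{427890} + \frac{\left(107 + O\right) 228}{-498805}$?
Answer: $- \frac{6441943157}{21343367145} \approx -0.30182$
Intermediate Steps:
$O = 34$ ($O = 4 + 30 = 34$)
$- \frac{101570}{427890} + \frac{\left(107 + O\right) 228}{-498805} = - \frac{101570}{427890} + \frac{\left(107 + 34\right) 228}{-498805} = \left(-101570\right) \frac{1}{427890} + 141 \cdot 228 \left(- \frac{1}{498805}\right) = - \frac{10157}{42789} + 32148 \left(- \frac{1}{498805}\right) = - \frac{10157}{42789} - \frac{32148}{498805} = - \frac{6441943157}{21343367145}$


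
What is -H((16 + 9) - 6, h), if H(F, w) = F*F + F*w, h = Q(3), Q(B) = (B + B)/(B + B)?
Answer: -380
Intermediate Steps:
Q(B) = 1 (Q(B) = (2*B)/((2*B)) = (2*B)*(1/(2*B)) = 1)
h = 1
H(F, w) = F² + F*w
-H((16 + 9) - 6, h) = -((16 + 9) - 6)*(((16 + 9) - 6) + 1) = -(25 - 6)*((25 - 6) + 1) = -19*(19 + 1) = -19*20 = -1*380 = -380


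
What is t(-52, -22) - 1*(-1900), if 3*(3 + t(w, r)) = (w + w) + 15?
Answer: 5602/3 ≈ 1867.3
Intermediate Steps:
t(w, r) = 2 + 2*w/3 (t(w, r) = -3 + ((w + w) + 15)/3 = -3 + (2*w + 15)/3 = -3 + (15 + 2*w)/3 = -3 + (5 + 2*w/3) = 2 + 2*w/3)
t(-52, -22) - 1*(-1900) = (2 + (⅔)*(-52)) - 1*(-1900) = (2 - 104/3) + 1900 = -98/3 + 1900 = 5602/3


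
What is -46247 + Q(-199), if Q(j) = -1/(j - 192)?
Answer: -18082576/391 ≈ -46247.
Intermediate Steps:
Q(j) = -1/(-192 + j)
-46247 + Q(-199) = -46247 - 1/(-192 - 199) = -46247 - 1/(-391) = -46247 - 1*(-1/391) = -46247 + 1/391 = -18082576/391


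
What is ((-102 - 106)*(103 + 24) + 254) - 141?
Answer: -26303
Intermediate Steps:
((-102 - 106)*(103 + 24) + 254) - 141 = (-208*127 + 254) - 141 = (-26416 + 254) - 141 = -26162 - 141 = -26303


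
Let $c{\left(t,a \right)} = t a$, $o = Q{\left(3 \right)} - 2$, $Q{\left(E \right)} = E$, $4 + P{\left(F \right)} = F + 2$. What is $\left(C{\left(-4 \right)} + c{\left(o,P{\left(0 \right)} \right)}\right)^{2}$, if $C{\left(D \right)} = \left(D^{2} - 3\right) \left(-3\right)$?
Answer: $1681$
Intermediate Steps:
$P{\left(F \right)} = -2 + F$ ($P{\left(F \right)} = -4 + \left(F + 2\right) = -4 + \left(2 + F\right) = -2 + F$)
$C{\left(D \right)} = 9 - 3 D^{2}$ ($C{\left(D \right)} = \left(-3 + D^{2}\right) \left(-3\right) = 9 - 3 D^{2}$)
$o = 1$ ($o = 3 - 2 = 1$)
$c{\left(t,a \right)} = a t$
$\left(C{\left(-4 \right)} + c{\left(o,P{\left(0 \right)} \right)}\right)^{2} = \left(\left(9 - 3 \left(-4\right)^{2}\right) + \left(-2 + 0\right) 1\right)^{2} = \left(\left(9 - 48\right) - 2\right)^{2} = \left(-39 - 2\right)^{2} = \left(-41\right)^{2} = 1681$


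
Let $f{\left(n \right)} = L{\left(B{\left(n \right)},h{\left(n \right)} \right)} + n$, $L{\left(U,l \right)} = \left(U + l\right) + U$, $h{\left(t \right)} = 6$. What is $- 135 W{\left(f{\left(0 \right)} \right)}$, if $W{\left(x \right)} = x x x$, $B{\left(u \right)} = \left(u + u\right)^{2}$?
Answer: $-29160$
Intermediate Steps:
$B{\left(u \right)} = 4 u^{2}$ ($B{\left(u \right)} = \left(2 u\right)^{2} = 4 u^{2}$)
$L{\left(U,l \right)} = l + 2 U$
$f{\left(n \right)} = 6 + n + 8 n^{2}$ ($f{\left(n \right)} = \left(6 + 2 \cdot 4 n^{2}\right) + n = \left(6 + 8 n^{2}\right) + n = 6 + n + 8 n^{2}$)
$W{\left(x \right)} = x^{3}$ ($W{\left(x \right)} = x^{2} x = x^{3}$)
$- 135 W{\left(f{\left(0 \right)} \right)} = - 135 \left(6 + 0 + 8 \cdot 0^{2}\right)^{3} = - 135 \left(6 + 0 + 8 \cdot 0\right)^{3} = - 135 \left(6 + 0 + 0\right)^{3} = - 135 \cdot 6^{3} = \left(-135\right) 216 = -29160$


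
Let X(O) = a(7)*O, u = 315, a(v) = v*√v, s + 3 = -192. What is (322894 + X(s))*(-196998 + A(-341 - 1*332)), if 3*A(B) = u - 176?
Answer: -190783534370/3 + 268839025*√7 ≈ -6.2883e+10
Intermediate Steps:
s = -195 (s = -3 - 192 = -195)
a(v) = v^(3/2)
X(O) = 7*O*√7 (X(O) = 7^(3/2)*O = (7*√7)*O = 7*O*√7)
A(B) = 139/3 (A(B) = (315 - 176)/3 = (⅓)*139 = 139/3)
(322894 + X(s))*(-196998 + A(-341 - 1*332)) = (322894 + 7*(-195)*√7)*(-196998 + 139/3) = (322894 - 1365*√7)*(-590855/3) = -190783534370/3 + 268839025*√7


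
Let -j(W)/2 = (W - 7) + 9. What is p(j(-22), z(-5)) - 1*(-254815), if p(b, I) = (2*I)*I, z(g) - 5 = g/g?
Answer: 254887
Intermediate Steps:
z(g) = 6 (z(g) = 5 + g/g = 5 + 1 = 6)
j(W) = -4 - 2*W (j(W) = -2*((W - 7) + 9) = -2*((-7 + W) + 9) = -2*(2 + W) = -4 - 2*W)
p(b, I) = 2*I**2
p(j(-22), z(-5)) - 1*(-254815) = 2*6**2 - 1*(-254815) = 2*36 + 254815 = 72 + 254815 = 254887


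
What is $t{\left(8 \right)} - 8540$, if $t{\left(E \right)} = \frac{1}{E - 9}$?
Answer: $-8541$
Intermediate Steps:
$t{\left(E \right)} = \frac{1}{-9 + E}$
$t{\left(8 \right)} - 8540 = \frac{1}{-9 + 8} - 8540 = \frac{1}{-1} - 8540 = -1 - 8540 = -8541$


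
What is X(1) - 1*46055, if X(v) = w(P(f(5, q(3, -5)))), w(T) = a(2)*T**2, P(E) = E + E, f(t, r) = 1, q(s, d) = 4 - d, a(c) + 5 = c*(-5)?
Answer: -46115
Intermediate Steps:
a(c) = -5 - 5*c (a(c) = -5 + c*(-5) = -5 - 5*c)
P(E) = 2*E
w(T) = -15*T**2 (w(T) = (-5 - 5*2)*T**2 = (-5 - 10)*T**2 = -15*T**2)
X(v) = -60 (X(v) = -15*(2*1)**2 = -15*2**2 = -15*4 = -60)
X(1) - 1*46055 = -60 - 1*46055 = -60 - 46055 = -46115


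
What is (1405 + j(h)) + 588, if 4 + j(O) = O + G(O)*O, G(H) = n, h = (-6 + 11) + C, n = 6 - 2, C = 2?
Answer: 2024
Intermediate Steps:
n = 4
h = 7 (h = (-6 + 11) + 2 = 5 + 2 = 7)
G(H) = 4
j(O) = -4 + 5*O (j(O) = -4 + (O + 4*O) = -4 + 5*O)
(1405 + j(h)) + 588 = (1405 + (-4 + 5*7)) + 588 = (1405 + (-4 + 35)) + 588 = (1405 + 31) + 588 = 1436 + 588 = 2024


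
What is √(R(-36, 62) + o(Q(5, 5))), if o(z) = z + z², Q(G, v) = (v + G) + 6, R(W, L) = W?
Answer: 2*√59 ≈ 15.362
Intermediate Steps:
Q(G, v) = 6 + G + v (Q(G, v) = (G + v) + 6 = 6 + G + v)
√(R(-36, 62) + o(Q(5, 5))) = √(-36 + (6 + 5 + 5)*(1 + (6 + 5 + 5))) = √(-36 + 16*(1 + 16)) = √(-36 + 16*17) = √(-36 + 272) = √236 = 2*√59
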